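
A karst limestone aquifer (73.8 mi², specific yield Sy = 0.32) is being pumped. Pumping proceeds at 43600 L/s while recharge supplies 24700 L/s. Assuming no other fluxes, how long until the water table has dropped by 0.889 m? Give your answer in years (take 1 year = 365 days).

A = 73.8 mi² = 1.911 × 10^8 m²
ΔV = Sy × A × Δh = 0.32 × 1.911 × 10^8 × 0.889 = 5.438 × 10^7 m³
Net withdrawal = 43600 − 24700 = 18900 L/s = 1.633 × 10^6 m³/d
t = ΔV / Q = 5.438 × 10^7 m³ / 1.633 × 10^6 m³/d = 33.3 d
t = 33.3 d ≈ 0.09123 years

t ≈ 0.0912 years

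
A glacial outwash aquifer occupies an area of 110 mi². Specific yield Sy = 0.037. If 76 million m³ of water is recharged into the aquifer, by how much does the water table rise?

A = 110 mi² = 2.849 × 10^8 m²
ΔV = 76 million m³ = 7.6 × 10^7 m³
Δh = ΔV / (Sy × A) = 7.6 × 10^7 m³ / (0.037 × 2.849 × 10^8 m²) = 7.21 m

Δh ≈ 7.21 m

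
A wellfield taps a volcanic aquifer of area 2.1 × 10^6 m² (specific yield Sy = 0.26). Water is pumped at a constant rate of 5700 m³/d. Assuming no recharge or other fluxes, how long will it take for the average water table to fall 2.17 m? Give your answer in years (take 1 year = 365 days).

t ≈ 0.569 years

ΔV = Sy × A × Δh = 0.26 × 2.1 × 10^6 × 2.17 = 1.185 × 10^6 m³
t = ΔV / Q = 1.185 × 10^6 m³ / 5700 m³/d = 207.9 d
t = 207.9 d ≈ 0.5695 years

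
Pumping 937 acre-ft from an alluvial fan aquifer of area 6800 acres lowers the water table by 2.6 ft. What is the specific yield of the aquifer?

Sy ≈ 0.053

A = 6800 acres = 2.752 × 10^7 m²
Δh = 2.6 ft = 0.7925 m
ΔV = 937 acre-ft = 1.156 × 10^6 m³
Sy = ΔV / (A × Δh) = 1.156 × 10^6 m³ / (2.752 × 10^7 m² × 0.7925 m) = 0.053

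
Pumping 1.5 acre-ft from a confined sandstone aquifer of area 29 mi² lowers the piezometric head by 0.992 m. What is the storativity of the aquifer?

A = 29 mi² = 7.511 × 10^7 m²
ΔV = 1.5 acre-ft = 1850 m³
S = ΔV / (A × Δh) = 1850 m³ / (7.511 × 10^7 m² × 0.992 m) = 2.483 × 10^-5

S ≈ 2.5 × 10^-5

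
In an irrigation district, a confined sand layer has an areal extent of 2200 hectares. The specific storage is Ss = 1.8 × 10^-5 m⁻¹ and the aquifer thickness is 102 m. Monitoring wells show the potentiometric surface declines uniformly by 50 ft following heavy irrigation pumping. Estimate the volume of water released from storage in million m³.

ΔV ≈ 0.616 million m³

S = Ss × b = 1.8 × 10^-5 m⁻¹ × 102 m = 1.836 × 10^-3
A = 2200 hectares = 2.2 × 10^7 m²
Δh = 50 ft = 15.24 m
ΔV = S × A × Δh = 0.001836 × 2.2 × 10^7 m² × 15.24 m = 6.156 × 10^5 m³
ΔV = 6.156 × 10^5 m³ = 0.6156 million m³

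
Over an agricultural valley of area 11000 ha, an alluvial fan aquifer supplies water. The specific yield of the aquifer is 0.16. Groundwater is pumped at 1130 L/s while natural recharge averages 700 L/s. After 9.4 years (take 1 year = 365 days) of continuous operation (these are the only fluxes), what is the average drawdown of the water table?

A = 11000 ha = 1.1 × 10^8 m²
Net abstraction = 1130 − 700 = 430 L/s
Q_net = 430 L/s = 37150 m³/d
t = 9.4 years = 3431 d
ΔV = Q × t = 37150 m³/d × 3431 d = 1.275 × 10^8 m³
Δh = ΔV / (Sy × A) = 1.275 × 10^8 / (0.16 × 1.1 × 10^8) = 7.243 m

Δh ≈ 7.24 m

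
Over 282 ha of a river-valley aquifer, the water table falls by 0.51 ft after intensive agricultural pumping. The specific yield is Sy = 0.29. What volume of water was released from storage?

ΔV ≈ 1.27 × 10^5 m³

A = 282 ha = 2.82 × 10^6 m²
Δh = 0.51 ft = 0.1554 m
ΔV = Sy × A × Δh = 0.29 × 2.82 × 10^6 m² × 0.1554 m = 1.271 × 10^5 m³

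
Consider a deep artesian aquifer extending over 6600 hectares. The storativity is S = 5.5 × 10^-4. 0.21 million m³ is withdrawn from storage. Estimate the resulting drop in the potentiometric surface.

A = 6600 hectares = 6.6 × 10^7 m²
ΔV = 0.21 million m³ = 2.1 × 10^5 m³
Δh = ΔV / (S × A) = 2.1 × 10^5 m³ / (5.5 × 10^-4 × 6.6 × 10^7 m²) = 5.785 m

Δh ≈ 5.79 m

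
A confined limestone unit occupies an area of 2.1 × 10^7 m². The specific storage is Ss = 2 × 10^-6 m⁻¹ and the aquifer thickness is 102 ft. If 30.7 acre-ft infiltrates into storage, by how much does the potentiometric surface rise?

b = 102 ft = 31.09 m
S = Ss × b = 2 × 10^-6 m⁻¹ × 31.09 m = 6.218 × 10^-5
ΔV = 30.7 acre-ft = 37870 m³
Δh = ΔV / (S × A) = 37870 m³ / (6.218 × 10^-5 × 2.1 × 10^7 m²) = 29 m

Δh ≈ 29 m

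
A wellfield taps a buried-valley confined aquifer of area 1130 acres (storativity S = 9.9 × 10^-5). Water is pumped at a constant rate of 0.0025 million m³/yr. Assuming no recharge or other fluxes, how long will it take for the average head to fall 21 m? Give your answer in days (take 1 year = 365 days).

t ≈ 1390 days

A = 1130 acres = 4.573 × 10^6 m²
ΔV = S × A × Δh = 9.9 × 10^-5 × 4.573 × 10^6 × 21 = 9507 m³
Q = 0.0025 million m³/yr = 6.849 m³/d
t = ΔV / Q = 9507 m³ / 6.849 m³/d = 1388 d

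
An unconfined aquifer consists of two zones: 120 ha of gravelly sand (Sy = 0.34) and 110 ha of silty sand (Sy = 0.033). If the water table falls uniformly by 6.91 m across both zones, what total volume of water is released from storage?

A₁ = 120 ha = 1.2 × 10^6 m²; A₂ = 110 ha = 1.1 × 10^6 m²
ΔV₁ = 0.34 × 1.2 × 10^6 × 6.91 = 2.819 × 10^6 m³
ΔV₂ = 0.033 × 1.1 × 10^6 × 6.91 = 2.508 × 10^5 m³
ΔV = ΔV₁ + ΔV₂ = 3.07 × 10^6 m³

ΔV ≈ 3.07 × 10^6 m³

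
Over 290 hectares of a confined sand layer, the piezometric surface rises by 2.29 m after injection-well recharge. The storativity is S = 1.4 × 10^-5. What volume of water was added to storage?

ΔV ≈ 93 m³

A = 290 hectares = 2.9 × 10^6 m²
ΔV = S × A × Δh = 1.4 × 10^-5 × 2.9 × 10^6 m² × 2.29 m = 92.97 m³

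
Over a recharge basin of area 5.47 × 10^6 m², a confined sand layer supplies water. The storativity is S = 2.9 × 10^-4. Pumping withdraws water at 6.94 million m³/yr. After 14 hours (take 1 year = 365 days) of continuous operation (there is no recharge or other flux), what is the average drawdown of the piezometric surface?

Δh ≈ 6.99 m

Q = 6.94 million m³/yr = 19010 m³/d
t = 14 hours = 0.5833 d
ΔV = Q × t = 19010 m³/d × 0.5833 d = 11090 m³
Δh = ΔV / (S × A) = 11090 / (2.9 × 10^-4 × 5.47 × 10^6) = 6.992 m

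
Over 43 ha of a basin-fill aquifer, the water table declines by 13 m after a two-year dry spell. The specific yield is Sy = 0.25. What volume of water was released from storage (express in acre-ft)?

A = 43 ha = 4.3 × 10^5 m²
ΔV = Sy × A × Δh = 0.25 × 4.3 × 10^5 m² × 13 m = 1.397 × 10^6 m³
ΔV = 1.397 × 10^6 m³ = 1133 acre-ft

ΔV ≈ 1130 acre-ft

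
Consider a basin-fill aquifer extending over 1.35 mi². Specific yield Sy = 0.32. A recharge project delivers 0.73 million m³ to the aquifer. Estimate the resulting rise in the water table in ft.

Δh ≈ 2.14 ft

A = 1.35 mi² = 3.496 × 10^6 m²
ΔV = 0.73 million m³ = 7.3 × 10^5 m³
Δh = ΔV / (Sy × A) = 7.3 × 10^5 m³ / (0.32 × 3.496 × 10^6 m²) = 0.6524 m
Δh = 0.6524 m = 2.141 ft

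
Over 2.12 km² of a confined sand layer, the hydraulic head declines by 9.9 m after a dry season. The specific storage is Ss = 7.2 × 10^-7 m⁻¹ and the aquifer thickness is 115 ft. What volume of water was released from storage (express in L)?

ΔV ≈ 5.3 × 10^5 L

b = 115 ft = 35.05 m
S = Ss × b = 7.2 × 10^-7 m⁻¹ × 35.05 m = 2.524 × 10^-5
A = 2.12 km² = 2.12 × 10^6 m²
ΔV = S × A × Δh = 2.524 × 10^-5 × 2.12 × 10^6 m² × 9.9 m = 529.7 m³
ΔV = 529.7 m³ = 5.297 × 10^5 L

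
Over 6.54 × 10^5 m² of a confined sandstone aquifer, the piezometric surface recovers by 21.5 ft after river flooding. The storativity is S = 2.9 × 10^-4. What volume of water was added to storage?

Δh = 21.5 ft = 6.553 m
ΔV = S × A × Δh = 2.9 × 10^-4 × 6.54 × 10^5 m² × 6.553 m = 1243 m³

ΔV ≈ 1240 m³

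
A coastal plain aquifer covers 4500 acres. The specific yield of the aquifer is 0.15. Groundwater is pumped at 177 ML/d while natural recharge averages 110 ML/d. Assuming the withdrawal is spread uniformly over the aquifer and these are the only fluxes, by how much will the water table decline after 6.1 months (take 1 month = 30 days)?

A = 4500 acres = 1.821 × 10^7 m²
Net abstraction = 177 − 110 = 67 ML/d
Q_net = 67 ML/d = 67000 m³/d
t = 6.1 months = 183 d
ΔV = Q × t = 67000 m³/d × 183 d = 1.226 × 10^7 m³
Δh = ΔV / (Sy × A) = 1.226 × 10^7 / (0.15 × 1.821 × 10^7) = 4.489 m

Δh ≈ 4.49 m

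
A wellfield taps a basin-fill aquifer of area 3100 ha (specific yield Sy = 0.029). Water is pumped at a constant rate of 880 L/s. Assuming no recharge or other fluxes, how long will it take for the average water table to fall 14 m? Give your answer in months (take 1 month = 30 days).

A = 3100 ha = 3.1 × 10^7 m²
ΔV = Sy × A × Δh = 0.029 × 3.1 × 10^7 × 14 = 1.259 × 10^7 m³
Q = 880 L/s = 76030 m³/d
t = ΔV / Q = 1.259 × 10^7 m³ / 76030 m³/d = 165.5 d
t = 165.5 d ≈ 5.518 months

t ≈ 5.52 months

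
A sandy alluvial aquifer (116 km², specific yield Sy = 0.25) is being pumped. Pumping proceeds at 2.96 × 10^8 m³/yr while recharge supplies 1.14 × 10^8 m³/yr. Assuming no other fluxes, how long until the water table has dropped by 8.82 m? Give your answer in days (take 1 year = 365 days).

t ≈ 513 days

A = 116 km² = 1.16 × 10^8 m²
ΔV = Sy × A × Δh = 0.25 × 1.16 × 10^8 × 8.82 = 2.558 × 10^8 m³
Net withdrawal = 2.96 × 10^8 − 1.14 × 10^8 = 1.82 × 10^8 m³/yr = 4.986 × 10^5 m³/d
t = ΔV / Q = 2.558 × 10^8 m³ / 4.986 × 10^5 m³/d = 513 d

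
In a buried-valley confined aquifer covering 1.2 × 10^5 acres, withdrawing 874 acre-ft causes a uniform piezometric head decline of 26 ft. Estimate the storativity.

S ≈ 2.8 × 10^-4

A = 1.2 × 10^5 acres = 4.856 × 10^8 m²
Δh = 26 ft = 7.925 m
ΔV = 874 acre-ft = 1.078 × 10^6 m³
S = ΔV / (A × Δh) = 1.078 × 10^6 m³ / (4.856 × 10^8 m² × 7.925 m) = 2.801 × 10^-4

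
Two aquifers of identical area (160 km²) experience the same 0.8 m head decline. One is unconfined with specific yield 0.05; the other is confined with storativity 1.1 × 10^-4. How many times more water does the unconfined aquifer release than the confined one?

ΔV_u / ΔV_c ≈ 455

A = 160 km² = 1.6 × 10^8 m²
Unconfined: ΔV_u = Sy × A × Δh = 0.05 × 1.6 × 10^8 × 0.8 = 6.4 × 10^6 m³
Confined: ΔV_c = S × A × Δh = 1.1 × 10^-4 × 1.6 × 10^8 × 0.8 = 14080 m³
Ratio = ΔV_u / ΔV_c = Sy / S = 0.05 / 1.1 × 10^-4 = 454.5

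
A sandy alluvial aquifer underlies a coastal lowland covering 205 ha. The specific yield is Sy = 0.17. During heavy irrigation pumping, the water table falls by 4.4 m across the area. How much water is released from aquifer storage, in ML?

ΔV ≈ 1530 ML

A = 205 ha = 2.05 × 10^6 m²
ΔV = Sy × A × Δh = 0.17 × 2.05 × 10^6 m² × 4.4 m = 1.533 × 10^6 m³
ΔV = 1.533 × 10^6 m³ = 1533 ML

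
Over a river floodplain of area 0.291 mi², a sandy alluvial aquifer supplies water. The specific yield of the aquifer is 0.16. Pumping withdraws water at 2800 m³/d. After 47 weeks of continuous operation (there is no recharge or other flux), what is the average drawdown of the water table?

Δh ≈ 7.64 m

A = 0.291 mi² = 7.537 × 10^5 m²
t = 47 weeks = 329 d
ΔV = Q × t = 2800 m³/d × 329 d = 9.212 × 10^5 m³
Δh = ΔV / (Sy × A) = 9.212 × 10^5 / (0.16 × 7.537 × 10^5) = 7.639 m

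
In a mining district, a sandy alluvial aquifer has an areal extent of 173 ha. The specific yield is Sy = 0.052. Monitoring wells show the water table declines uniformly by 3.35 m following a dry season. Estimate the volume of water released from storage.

ΔV ≈ 3.01 × 10^5 m³

A = 173 ha = 1.73 × 10^6 m²
ΔV = Sy × A × Δh = 0.052 × 1.73 × 10^6 m² × 3.35 m = 3.014 × 10^5 m³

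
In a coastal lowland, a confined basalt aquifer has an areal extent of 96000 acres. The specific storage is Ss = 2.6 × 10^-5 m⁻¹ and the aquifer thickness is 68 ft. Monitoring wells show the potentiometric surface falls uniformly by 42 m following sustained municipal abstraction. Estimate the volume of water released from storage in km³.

b = 68 ft = 20.73 m
S = Ss × b = 2.6 × 10^-5 m⁻¹ × 20.73 m = 5.389 × 10^-4
A = 96000 acres = 3.885 × 10^8 m²
ΔV = S × A × Δh = 5.389 × 10^-4 × 3.885 × 10^8 m² × 42 m = 8.793 × 10^6 m³
ΔV = 8.793 × 10^6 m³ = 0.008793 km³

ΔV ≈ 0.00879 km³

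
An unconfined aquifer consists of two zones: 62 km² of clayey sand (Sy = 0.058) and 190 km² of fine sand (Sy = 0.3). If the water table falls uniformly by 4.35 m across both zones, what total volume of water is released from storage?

A₁ = 62 km² = 6.2 × 10^7 m²; A₂ = 190 km² = 1.9 × 10^8 m²
ΔV₁ = 0.058 × 6.2 × 10^7 × 4.35 = 1.564 × 10^7 m³
ΔV₂ = 0.3 × 1.9 × 10^8 × 4.35 = 2.479 × 10^8 m³
ΔV = ΔV₁ + ΔV₂ = 2.636 × 10^8 m³

ΔV ≈ 2.64 × 10^8 m³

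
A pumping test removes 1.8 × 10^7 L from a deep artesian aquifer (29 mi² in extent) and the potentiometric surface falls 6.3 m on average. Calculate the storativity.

A = 29 mi² = 7.511 × 10^7 m²
ΔV = 1.8 × 10^7 L = 18000 m³
S = ΔV / (A × Δh) = 18000 m³ / (7.511 × 10^7 m² × 6.3 m) = 3.804 × 10^-5

S ≈ 3.8 × 10^-5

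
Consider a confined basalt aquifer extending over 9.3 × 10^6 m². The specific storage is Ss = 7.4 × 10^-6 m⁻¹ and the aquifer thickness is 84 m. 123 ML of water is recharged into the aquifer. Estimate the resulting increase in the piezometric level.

Δh ≈ 21.3 m

S = Ss × b = 7.4 × 10^-6 m⁻¹ × 84 m = 6.216 × 10^-4
ΔV = 123 ML = 1.23 × 10^5 m³
Δh = ΔV / (S × A) = 1.23 × 10^5 m³ / (6.216 × 10^-4 × 9.3 × 10^6 m²) = 21.28 m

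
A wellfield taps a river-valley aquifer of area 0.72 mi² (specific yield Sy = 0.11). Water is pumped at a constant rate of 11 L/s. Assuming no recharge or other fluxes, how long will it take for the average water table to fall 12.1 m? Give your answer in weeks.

A = 0.72 mi² = 1.865 × 10^6 m²
ΔV = Sy × A × Δh = 0.11 × 1.865 × 10^6 × 12.1 = 2.482 × 10^6 m³
Q = 11 L/s = 950.4 m³/d
t = ΔV / Q = 2.482 × 10^6 m³ / 950.4 m³/d = 2612 d
t = 2612 d ≈ 373.1 weeks

t ≈ 373 weeks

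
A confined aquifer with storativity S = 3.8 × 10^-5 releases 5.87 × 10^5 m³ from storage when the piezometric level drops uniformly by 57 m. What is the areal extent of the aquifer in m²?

A ≈ 2.71 × 10^8 m²

A = ΔV / (S × Δh) = 5.87 × 10^5 / (3.8 × 10^-5 × 57) = 2.71 × 10^8 m²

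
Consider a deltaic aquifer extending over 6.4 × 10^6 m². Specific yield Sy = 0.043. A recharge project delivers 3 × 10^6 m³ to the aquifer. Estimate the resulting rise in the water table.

Δh = ΔV / (Sy × A) = 3 × 10^6 m³ / (0.043 × 6.4 × 10^6 m²) = 10.9 m

Δh ≈ 10.9 m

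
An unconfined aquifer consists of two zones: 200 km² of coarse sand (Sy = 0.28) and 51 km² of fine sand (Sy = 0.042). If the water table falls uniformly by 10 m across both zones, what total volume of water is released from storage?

A₁ = 200 km² = 2 × 10^8 m²; A₂ = 51 km² = 5.1 × 10^7 m²
ΔV₁ = 0.28 × 2 × 10^8 × 10 = 5.6 × 10^8 m³
ΔV₂ = 0.042 × 5.1 × 10^7 × 10 = 2.142 × 10^7 m³
ΔV = ΔV₁ + ΔV₂ = 5.814 × 10^8 m³

ΔV ≈ 5.81 × 10^8 m³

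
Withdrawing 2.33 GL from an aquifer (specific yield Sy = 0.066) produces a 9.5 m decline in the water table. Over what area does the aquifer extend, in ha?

A ≈ 372 ha

ΔV = 2.33 GL = 2.33 × 10^6 m³
A = ΔV / (Sy × Δh) = 2.33 × 10^6 / (0.066 × 9.5) = 3.716 × 10^6 m²
A = 3.716 × 10^6 m² = 371.6 ha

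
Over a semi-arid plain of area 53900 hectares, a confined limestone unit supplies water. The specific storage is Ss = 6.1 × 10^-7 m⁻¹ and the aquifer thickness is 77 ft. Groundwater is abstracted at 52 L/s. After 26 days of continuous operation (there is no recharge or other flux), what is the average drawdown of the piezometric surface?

b = 77 ft = 23.47 m
S = Ss × b = 6.1 × 10^-7 m⁻¹ × 23.47 m = 1.432 × 10^-5
A = 53900 hectares = 5.39 × 10^8 m²
Q = 52 L/s = 4493 m³/d
ΔV = Q × t = 4493 m³/d × 26 d = 1.168 × 10^5 m³
Δh = ΔV / (S × A) = 1.168 × 10^5 / (1.432 × 10^-5 × 5.39 × 10^8) = 15.14 m

Δh ≈ 15.1 m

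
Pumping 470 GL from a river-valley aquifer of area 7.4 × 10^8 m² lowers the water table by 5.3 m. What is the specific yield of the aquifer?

Sy ≈ 0.12

ΔV = 470 GL = 4.7 × 10^8 m³
Sy = ΔV / (A × Δh) = 4.7 × 10^8 m³ / (7.4 × 10^8 m² × 5.3 m) = 0.1198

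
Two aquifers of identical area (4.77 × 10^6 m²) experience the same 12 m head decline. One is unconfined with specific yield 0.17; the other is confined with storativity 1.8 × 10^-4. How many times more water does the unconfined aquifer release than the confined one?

ΔV_u / ΔV_c ≈ 944

Unconfined: ΔV_u = Sy × A × Δh = 0.17 × 4.77 × 10^6 × 12 = 9.731 × 10^6 m³
Confined: ΔV_c = S × A × Δh = 1.8 × 10^-4 × 4.77 × 10^6 × 12 = 10300 m³
Ratio = ΔV_u / ΔV_c = Sy / S = 0.17 / 1.8 × 10^-4 = 944.4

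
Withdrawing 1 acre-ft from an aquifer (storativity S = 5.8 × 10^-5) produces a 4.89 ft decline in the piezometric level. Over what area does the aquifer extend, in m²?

Δh = 4.89 ft = 1.49 m
ΔV = 1 acre-ft = 1233 m³
A = ΔV / (S × Δh) = 1233 / (5.8 × 10^-5 × 1.49) = 1.427 × 10^7 m²

A ≈ 1.43 × 10^7 m²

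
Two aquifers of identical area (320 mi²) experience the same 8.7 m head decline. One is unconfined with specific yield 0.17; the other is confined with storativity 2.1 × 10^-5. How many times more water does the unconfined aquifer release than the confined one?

ΔV_u / ΔV_c ≈ 8100

A = 320 mi² = 8.288 × 10^8 m²
Unconfined: ΔV_u = Sy × A × Δh = 0.17 × 8.288 × 10^8 × 8.7 = 1.226 × 10^9 m³
Confined: ΔV_c = S × A × Δh = 2.1 × 10^-5 × 8.288 × 10^8 × 8.7 = 1.514 × 10^5 m³
Ratio = ΔV_u / ΔV_c = Sy / S = 0.17 / 2.1 × 10^-5 = 8095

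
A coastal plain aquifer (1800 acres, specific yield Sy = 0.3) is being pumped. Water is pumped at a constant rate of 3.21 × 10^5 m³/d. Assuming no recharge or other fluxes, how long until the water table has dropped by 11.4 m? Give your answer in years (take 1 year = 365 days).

t ≈ 0.213 years

A = 1800 acres = 7.284 × 10^6 m²
ΔV = Sy × A × Δh = 0.3 × 7.284 × 10^6 × 11.4 = 2.491 × 10^7 m³
t = ΔV / Q = 2.491 × 10^7 m³ / 3.21 × 10^5 m³/d = 77.61 d
t = 77.61 d ≈ 0.2126 years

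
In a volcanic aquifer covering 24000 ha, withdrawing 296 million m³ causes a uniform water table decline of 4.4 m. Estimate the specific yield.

A = 24000 ha = 2.4 × 10^8 m²
ΔV = 296 million m³ = 2.96 × 10^8 m³
Sy = ΔV / (A × Δh) = 2.96 × 10^8 m³ / (2.4 × 10^8 m² × 4.4 m) = 0.2803

Sy ≈ 0.28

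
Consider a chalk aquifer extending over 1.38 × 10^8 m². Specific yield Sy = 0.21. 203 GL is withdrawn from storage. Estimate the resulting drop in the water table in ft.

ΔV = 203 GL = 2.03 × 10^8 m³
Δh = ΔV / (Sy × A) = 2.03 × 10^8 m³ / (0.21 × 1.38 × 10^8 m²) = 7.005 m
Δh = 7.005 m = 22.98 ft

Δh ≈ 23 ft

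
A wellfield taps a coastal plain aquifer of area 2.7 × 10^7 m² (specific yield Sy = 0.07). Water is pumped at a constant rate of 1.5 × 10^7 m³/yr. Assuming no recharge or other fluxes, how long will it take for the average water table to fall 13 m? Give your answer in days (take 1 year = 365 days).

ΔV = Sy × A × Δh = 0.07 × 2.7 × 10^7 × 13 = 2.457 × 10^7 m³
Q = 1.5 × 10^7 m³/yr = 41100 m³/d
t = ΔV / Q = 2.457 × 10^7 m³ / 41100 m³/d = 597.9 d

t ≈ 598 days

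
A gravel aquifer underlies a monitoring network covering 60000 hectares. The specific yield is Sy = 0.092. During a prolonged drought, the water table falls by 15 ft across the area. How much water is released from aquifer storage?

ΔV ≈ 2.52 × 10^8 m³

A = 60000 hectares = 6 × 10^8 m²
Δh = 15 ft = 4.572 m
ΔV = Sy × A × Δh = 0.092 × 6 × 10^8 m² × 4.572 m = 2.524 × 10^8 m³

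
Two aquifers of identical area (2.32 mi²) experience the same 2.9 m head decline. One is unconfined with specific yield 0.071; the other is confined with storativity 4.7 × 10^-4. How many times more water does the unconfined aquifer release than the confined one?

A = 2.32 mi² = 6.009 × 10^6 m²
Unconfined: ΔV_u = Sy × A × Δh = 0.071 × 6.009 × 10^6 × 2.9 = 1.237 × 10^6 m³
Confined: ΔV_c = S × A × Δh = 4.7 × 10^-4 × 6.009 × 10^6 × 2.9 = 8190 m³
Ratio = ΔV_u / ΔV_c = Sy / S = 0.071 / 4.7 × 10^-4 = 151.1

ΔV_u / ΔV_c ≈ 151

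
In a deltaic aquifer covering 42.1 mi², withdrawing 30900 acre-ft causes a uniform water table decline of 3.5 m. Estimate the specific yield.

A = 42.1 mi² = 1.09 × 10^8 m²
ΔV = 30900 acre-ft = 3.811 × 10^7 m³
Sy = ΔV / (A × Δh) = 3.811 × 10^7 m³ / (1.09 × 10^8 m² × 3.5 m) = 0.09987

Sy ≈ 0.1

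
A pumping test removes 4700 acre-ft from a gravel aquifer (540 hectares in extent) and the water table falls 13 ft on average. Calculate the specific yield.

Sy ≈ 0.27

A = 540 hectares = 5.4 × 10^6 m²
Δh = 13 ft = 3.962 m
ΔV = 4700 acre-ft = 5.797 × 10^6 m³
Sy = ΔV / (A × Δh) = 5.797 × 10^6 m³ / (5.4 × 10^6 m² × 3.962 m) = 0.2709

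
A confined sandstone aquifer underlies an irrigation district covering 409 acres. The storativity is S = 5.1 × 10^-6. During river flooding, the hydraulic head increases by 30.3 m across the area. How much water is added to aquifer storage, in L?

ΔV ≈ 2.56 × 10^5 L

A = 409 acres = 1.655 × 10^6 m²
ΔV = S × A × Δh = 5.1 × 10^-6 × 1.655 × 10^6 m² × 30.3 m = 255.8 m³
ΔV = 255.8 m³ = 2.558 × 10^5 L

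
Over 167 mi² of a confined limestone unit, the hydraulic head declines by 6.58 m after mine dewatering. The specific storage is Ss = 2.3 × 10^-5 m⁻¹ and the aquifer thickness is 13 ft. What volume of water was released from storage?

ΔV ≈ 2.59 × 10^5 m³

b = 13 ft = 3.962 m
S = Ss × b = 2.3 × 10^-5 m⁻¹ × 3.962 m = 9.114 × 10^-5
A = 167 mi² = 4.325 × 10^8 m²
ΔV = S × A × Δh = 9.114 × 10^-5 × 4.325 × 10^8 m² × 6.58 m = 2.594 × 10^5 m³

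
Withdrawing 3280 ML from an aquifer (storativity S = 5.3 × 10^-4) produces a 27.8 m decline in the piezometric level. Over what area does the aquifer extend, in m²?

A ≈ 2.23 × 10^8 m²

ΔV = 3280 ML = 3.28 × 10^6 m³
A = ΔV / (S × Δh) = 3.28 × 10^6 / (5.3 × 10^-4 × 27.8) = 2.226 × 10^8 m²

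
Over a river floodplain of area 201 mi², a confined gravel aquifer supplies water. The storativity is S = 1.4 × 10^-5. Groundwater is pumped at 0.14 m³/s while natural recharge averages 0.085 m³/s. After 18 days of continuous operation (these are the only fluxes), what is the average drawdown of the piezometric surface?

Δh ≈ 11.7 m

A = 201 mi² = 5.206 × 10^8 m²
Net abstraction = 0.14 − 0.085 = 0.055 m³/s
Q_net = 0.055 m³/s = 4752 m³/d
ΔV = Q × t = 4752 m³/d × 18 d = 85540 m³
Δh = ΔV / (S × A) = 85540 / (1.4 × 10^-5 × 5.206 × 10^8) = 11.74 m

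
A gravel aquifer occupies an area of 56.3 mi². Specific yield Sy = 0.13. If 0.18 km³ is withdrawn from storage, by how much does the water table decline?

A = 56.3 mi² = 1.458 × 10^8 m²
ΔV = 0.18 km³ = 1.8 × 10^8 m³
Δh = ΔV / (Sy × A) = 1.8 × 10^8 m³ / (0.13 × 1.458 × 10^8 m²) = 9.496 m

Δh ≈ 9.5 m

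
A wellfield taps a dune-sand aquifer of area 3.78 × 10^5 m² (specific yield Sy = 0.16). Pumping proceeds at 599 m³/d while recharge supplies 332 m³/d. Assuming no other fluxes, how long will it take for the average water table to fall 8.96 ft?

Δh = 8.96 ft = 2.731 m
ΔV = Sy × A × Δh = 0.16 × 3.78 × 10^5 × 2.731 = 1.652 × 10^5 m³
Net withdrawal = 599 − 332 = 267 m³/d
t = ΔV / Q = 1.652 × 10^5 m³ / 267 m³/d = 618.6 d

t ≈ 619 days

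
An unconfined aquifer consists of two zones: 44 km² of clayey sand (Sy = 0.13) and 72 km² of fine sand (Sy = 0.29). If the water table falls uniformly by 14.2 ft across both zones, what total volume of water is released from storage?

A₁ = 44 km² = 4.4 × 10^7 m²; A₂ = 72 km² = 7.2 × 10^7 m²
Δh = 14.2 ft = 4.328 m
ΔV₁ = 0.13 × 4.4 × 10^7 × 4.328 = 2.476 × 10^7 m³
ΔV₂ = 0.29 × 7.2 × 10^7 × 4.328 = 9.037 × 10^7 m³
ΔV = ΔV₁ + ΔV₂ = 1.151 × 10^8 m³

ΔV ≈ 1.15 × 10^8 m³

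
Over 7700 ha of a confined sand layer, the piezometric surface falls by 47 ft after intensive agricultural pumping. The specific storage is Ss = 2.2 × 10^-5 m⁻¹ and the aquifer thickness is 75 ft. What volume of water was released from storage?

ΔV ≈ 5.55 × 10^5 m³

b = 75 ft = 22.86 m
S = Ss × b = 2.2 × 10^-5 m⁻¹ × 22.86 m = 5.029 × 10^-4
A = 7700 ha = 7.7 × 10^7 m²
Δh = 47 ft = 14.33 m
ΔV = S × A × Δh = 5.029 × 10^-4 × 7.7 × 10^7 m² × 14.33 m = 5.548 × 10^5 m³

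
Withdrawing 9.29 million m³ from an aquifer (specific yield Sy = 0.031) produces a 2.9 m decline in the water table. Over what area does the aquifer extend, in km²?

ΔV = 9.29 million m³ = 9.29 × 10^6 m³
A = ΔV / (Sy × Δh) = 9.29 × 10^6 / (0.031 × 2.9) = 1.033 × 10^8 m²
A = 1.033 × 10^8 m² = 103.3 km²

A ≈ 103 km²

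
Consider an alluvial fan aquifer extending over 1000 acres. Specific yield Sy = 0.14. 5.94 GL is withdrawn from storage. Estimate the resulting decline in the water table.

A = 1000 acres = 4.047 × 10^6 m²
ΔV = 5.94 GL = 5.94 × 10^6 m³
Δh = ΔV / (Sy × A) = 5.94 × 10^6 m³ / (0.14 × 4.047 × 10^6 m²) = 10.48 m

Δh ≈ 10.5 m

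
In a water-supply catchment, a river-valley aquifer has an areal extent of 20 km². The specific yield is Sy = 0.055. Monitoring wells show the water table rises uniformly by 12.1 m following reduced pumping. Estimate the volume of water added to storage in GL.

A = 20 km² = 2 × 10^7 m²
ΔV = Sy × A × Δh = 0.055 × 2 × 10^7 m² × 12.1 m = 1.331 × 10^7 m³
ΔV = 1.331 × 10^7 m³ = 13.31 GL

ΔV ≈ 13.3 GL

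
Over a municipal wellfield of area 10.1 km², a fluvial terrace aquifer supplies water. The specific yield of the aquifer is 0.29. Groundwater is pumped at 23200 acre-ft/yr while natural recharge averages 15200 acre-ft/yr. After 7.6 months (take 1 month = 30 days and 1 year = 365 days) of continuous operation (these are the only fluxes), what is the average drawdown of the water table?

A = 10.1 km² = 1.01 × 10^7 m²
Net abstraction = 23200 − 15200 = 8000 acre-ft/yr
Q_net = 8000 acre-ft/yr = 27040 m³/d
t = 7.6 months = 228 d
ΔV = Q × t = 27040 m³/d × 228 d = 6.164 × 10^6 m³
Δh = ΔV / (Sy × A) = 6.164 × 10^6 / (0.29 × 1.01 × 10^7) = 2.104 m

Δh ≈ 2.1 m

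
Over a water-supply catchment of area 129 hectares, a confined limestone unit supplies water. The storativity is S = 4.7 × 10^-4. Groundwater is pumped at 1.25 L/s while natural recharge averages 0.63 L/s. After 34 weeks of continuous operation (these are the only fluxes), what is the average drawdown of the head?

A = 129 hectares = 1.29 × 10^6 m²
Net abstraction = 1.25 − 0.63 = 0.62 L/s
Q_net = 0.62 L/s = 53.57 m³/d
t = 34 weeks = 238 d
ΔV = Q × t = 53.57 m³/d × 238 d = 12750 m³
Δh = ΔV / (S × A) = 12750 / (4.7 × 10^-4 × 1.29 × 10^6) = 21.03 m

Δh ≈ 21 m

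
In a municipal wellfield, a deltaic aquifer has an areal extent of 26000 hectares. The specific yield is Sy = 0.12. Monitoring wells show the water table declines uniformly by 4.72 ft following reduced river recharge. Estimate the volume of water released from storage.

ΔV ≈ 4.49 × 10^7 m³

A = 26000 hectares = 2.6 × 10^8 m²
Δh = 4.72 ft = 1.439 m
ΔV = Sy × A × Δh = 0.12 × 2.6 × 10^8 m² × 1.439 m = 4.489 × 10^7 m³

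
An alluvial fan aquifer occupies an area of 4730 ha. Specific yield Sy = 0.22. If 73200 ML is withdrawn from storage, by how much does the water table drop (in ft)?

Δh ≈ 23.1 ft

A = 4730 ha = 4.73 × 10^7 m²
ΔV = 73200 ML = 7.32 × 10^7 m³
Δh = ΔV / (Sy × A) = 7.32 × 10^7 m³ / (0.22 × 4.73 × 10^7 m²) = 7.034 m
Δh = 7.034 m = 23.08 ft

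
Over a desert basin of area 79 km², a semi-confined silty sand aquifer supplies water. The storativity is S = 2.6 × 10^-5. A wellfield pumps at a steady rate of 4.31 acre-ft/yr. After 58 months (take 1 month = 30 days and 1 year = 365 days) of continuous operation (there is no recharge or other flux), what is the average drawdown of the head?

Δh ≈ 12.3 m

A = 79 km² = 7.9 × 10^7 m²
Q = 4.31 acre-ft/yr = 14.57 m³/d
t = 58 months = 1740 d
ΔV = Q × t = 14.57 m³/d × 1740 d = 25340 m³
Δh = ΔV / (S × A) = 25340 / (2.6 × 10^-5 × 7.9 × 10^7) = 12.34 m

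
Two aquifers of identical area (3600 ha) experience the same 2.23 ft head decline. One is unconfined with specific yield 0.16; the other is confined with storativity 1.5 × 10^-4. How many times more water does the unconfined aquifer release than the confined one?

A = 3600 ha = 3.6 × 10^7 m²
Δh = 2.23 ft = 0.6797 m
Unconfined: ΔV_u = Sy × A × Δh = 0.16 × 3.6 × 10^7 × 0.6797 = 3.915 × 10^6 m³
Confined: ΔV_c = S × A × Δh = 1.5 × 10^-4 × 3.6 × 10^7 × 0.6797 = 3670 m³
Ratio = ΔV_u / ΔV_c = Sy / S = 0.16 / 1.5 × 10^-4 = 1067

ΔV_u / ΔV_c ≈ 1070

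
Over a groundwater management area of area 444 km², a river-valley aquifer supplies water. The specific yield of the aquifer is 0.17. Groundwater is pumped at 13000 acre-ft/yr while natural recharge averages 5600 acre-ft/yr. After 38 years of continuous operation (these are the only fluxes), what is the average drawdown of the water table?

A = 444 km² = 4.44 × 10^8 m²
Net abstraction = 13000 − 5600 = 7400 acre-ft/yr
Q_net = 7400 acre-ft/yr = 25010 m³/d
t = 38 years = 13870 d
ΔV = Q × t = 25010 m³/d × 13870 d = 3.469 × 10^8 m³
Δh = ΔV / (Sy × A) = 3.469 × 10^8 / (0.17 × 4.44 × 10^8) = 4.595 m

Δh ≈ 4.6 m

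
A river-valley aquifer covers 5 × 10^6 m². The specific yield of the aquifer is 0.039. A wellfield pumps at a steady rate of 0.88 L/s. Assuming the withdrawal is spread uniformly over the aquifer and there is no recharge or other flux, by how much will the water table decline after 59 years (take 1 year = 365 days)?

Q = 0.88 L/s = 76.03 m³/d
t = 59 years = 21540 d
ΔV = Q × t = 76.03 m³/d × 21540 d = 1.637 × 10^6 m³
Δh = ΔV / (Sy × A) = 1.637 × 10^6 / (0.039 × 5 × 10^6) = 8.397 m

Δh ≈ 8.4 m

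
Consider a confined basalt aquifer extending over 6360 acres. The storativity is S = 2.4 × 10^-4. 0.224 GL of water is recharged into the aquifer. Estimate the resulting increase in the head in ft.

Δh ≈ 119 ft

A = 6360 acres = 2.574 × 10^7 m²
ΔV = 0.224 GL = 2.24 × 10^5 m³
Δh = ΔV / (S × A) = 2.24 × 10^5 m³ / (2.4 × 10^-4 × 2.574 × 10^7 m²) = 36.26 m
Δh = 36.26 m = 119 ft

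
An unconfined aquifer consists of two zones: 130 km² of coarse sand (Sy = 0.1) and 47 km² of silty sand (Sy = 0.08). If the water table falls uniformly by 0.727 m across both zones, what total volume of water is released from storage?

ΔV ≈ 1.22 × 10^7 m³

A₁ = 130 km² = 1.3 × 10^8 m²; A₂ = 47 km² = 4.7 × 10^7 m²
ΔV₁ = 0.1 × 1.3 × 10^8 × 0.727 = 9.451 × 10^6 m³
ΔV₂ = 0.08 × 4.7 × 10^7 × 0.727 = 2.734 × 10^6 m³
ΔV = ΔV₁ + ΔV₂ = 1.218 × 10^7 m³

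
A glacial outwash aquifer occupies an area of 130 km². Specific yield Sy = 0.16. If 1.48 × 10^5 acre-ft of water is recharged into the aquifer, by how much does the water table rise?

A = 130 km² = 1.3 × 10^8 m²
ΔV = 1.48 × 10^5 acre-ft = 1.826 × 10^8 m³
Δh = ΔV / (Sy × A) = 1.826 × 10^8 m³ / (0.16 × 1.3 × 10^8 m²) = 8.777 m

Δh ≈ 8.78 m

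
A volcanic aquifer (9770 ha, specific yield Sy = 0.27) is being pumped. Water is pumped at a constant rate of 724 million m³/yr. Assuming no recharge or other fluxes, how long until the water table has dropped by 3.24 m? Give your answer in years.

A = 9770 ha = 9.77 × 10^7 m²
ΔV = Sy × A × Δh = 0.27 × 9.77 × 10^7 × 3.24 = 8.547 × 10^7 m³
Q = 724 million m³/yr = 1.984 × 10^6 m³/d
t = ΔV / Q = 8.547 × 10^7 m³ / 1.984 × 10^6 m³/d = 43.09 d
t = 43.09 d ≈ 0.118 years

t ≈ 0.118 years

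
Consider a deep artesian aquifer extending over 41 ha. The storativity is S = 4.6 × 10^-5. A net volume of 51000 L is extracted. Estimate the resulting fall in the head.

A = 41 ha = 4.1 × 10^5 m²
ΔV = 51000 L = 51 m³
Δh = ΔV / (S × A) = 51 m³ / (4.6 × 10^-5 × 4.1 × 10^5 m²) = 2.704 m

Δh ≈ 2.7 m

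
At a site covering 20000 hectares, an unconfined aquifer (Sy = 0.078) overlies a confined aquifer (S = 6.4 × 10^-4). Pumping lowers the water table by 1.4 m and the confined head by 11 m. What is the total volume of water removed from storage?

ΔV ≈ 2.32 × 10^7 m³

A = 20000 hectares = 2 × 10^8 m²
Unconfined: ΔV_u = Sy × A × Δh_u = 0.078 × 2 × 10^8 × 1.4 = 2.184 × 10^7 m³
Confined: ΔV_c = S × A × Δh_c = 6.4 × 10^-4 × 2 × 10^8 × 11 = 1.408 × 10^6 m³
Total ΔV = 2.184 × 10^7 + 1.408 × 10^6 = 2.325 × 10^7 m³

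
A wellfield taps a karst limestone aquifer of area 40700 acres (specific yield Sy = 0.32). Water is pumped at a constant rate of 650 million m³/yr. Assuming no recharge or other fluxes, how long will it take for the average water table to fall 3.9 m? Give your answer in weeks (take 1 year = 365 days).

A = 40700 acres = 1.647 × 10^8 m²
ΔV = Sy × A × Δh = 0.32 × 1.647 × 10^8 × 3.9 = 2.056 × 10^8 m³
Q = 650 million m³/yr = 1.781 × 10^6 m³/d
t = ΔV / Q = 2.056 × 10^8 m³ / 1.781 × 10^6 m³/d = 115.4 d
t = 115.4 d ≈ 16.49 weeks

t ≈ 16.5 weeks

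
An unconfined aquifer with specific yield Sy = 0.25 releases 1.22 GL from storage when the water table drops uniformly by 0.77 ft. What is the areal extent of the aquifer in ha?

A ≈ 2080 ha

Δh = 0.77 ft = 0.2347 m
ΔV = 1.22 GL = 1.22 × 10^6 m³
A = ΔV / (Sy × Δh) = 1.22 × 10^6 / (0.25 × 0.2347) = 2.079 × 10^7 m²
A = 2.079 × 10^7 m² = 2079 ha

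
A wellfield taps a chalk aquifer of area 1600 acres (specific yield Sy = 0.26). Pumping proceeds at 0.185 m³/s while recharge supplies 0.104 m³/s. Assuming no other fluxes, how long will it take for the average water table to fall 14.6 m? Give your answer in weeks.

A = 1600 acres = 6.475 × 10^6 m²
ΔV = Sy × A × Δh = 0.26 × 6.475 × 10^6 × 14.6 = 2.458 × 10^7 m³
Net withdrawal = 0.185 − 0.104 = 0.081 m³/s = 6998 m³/d
t = ΔV / Q = 2.458 × 10^7 m³ / 6998 m³/d = 3512 d
t = 3512 d ≈ 501.7 weeks

t ≈ 502 weeks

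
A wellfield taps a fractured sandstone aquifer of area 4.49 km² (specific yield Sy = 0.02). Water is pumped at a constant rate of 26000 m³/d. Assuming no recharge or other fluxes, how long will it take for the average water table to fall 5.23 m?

t ≈ 18.1 days

A = 4.49 km² = 4.49 × 10^6 m²
ΔV = Sy × A × Δh = 0.02 × 4.49 × 10^6 × 5.23 = 4.697 × 10^5 m³
t = ΔV / Q = 4.697 × 10^5 m³ / 26000 m³/d = 18.06 d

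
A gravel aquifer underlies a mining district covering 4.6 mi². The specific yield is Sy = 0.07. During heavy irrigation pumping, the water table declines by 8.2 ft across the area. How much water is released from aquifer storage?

ΔV ≈ 2.08 × 10^6 m³

A = 4.6 mi² = 1.191 × 10^7 m²
Δh = 8.2 ft = 2.499 m
ΔV = Sy × A × Δh = 0.07 × 1.191 × 10^7 m² × 2.499 m = 2.084 × 10^6 m³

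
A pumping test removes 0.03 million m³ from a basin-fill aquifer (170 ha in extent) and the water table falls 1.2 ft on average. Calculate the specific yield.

A = 170 ha = 1.7 × 10^6 m²
Δh = 1.2 ft = 0.3658 m
ΔV = 0.03 million m³ = 30000 m³
Sy = ΔV / (A × Δh) = 30000 m³ / (1.7 × 10^6 m² × 0.3658 m) = 0.04825

Sy ≈ 0.048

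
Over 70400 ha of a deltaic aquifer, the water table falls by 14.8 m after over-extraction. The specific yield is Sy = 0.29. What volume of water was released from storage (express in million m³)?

A = 70400 ha = 7.04 × 10^8 m²
ΔV = Sy × A × Δh = 0.29 × 7.04 × 10^8 m² × 14.8 m = 3.022 × 10^9 m³
ΔV = 3.022 × 10^9 m³ = 3022 million m³

ΔV ≈ 3020 million m³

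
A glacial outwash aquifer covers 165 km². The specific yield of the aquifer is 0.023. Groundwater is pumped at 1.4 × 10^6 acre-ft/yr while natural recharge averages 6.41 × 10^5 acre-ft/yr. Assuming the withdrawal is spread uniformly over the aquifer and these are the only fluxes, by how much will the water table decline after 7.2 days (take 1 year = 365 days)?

Δh ≈ 4.87 m

A = 165 km² = 1.65 × 10^8 m²
Net abstraction = 1.4 × 10^6 − 6.41 × 10^5 = 7.59 × 10^5 acre-ft/yr
Q_net = 7.59 × 10^5 acre-ft/yr = 2.565 × 10^6 m³/d
ΔV = Q × t = 2.565 × 10^6 m³/d × 7.2 d = 1.847 × 10^7 m³
Δh = ΔV / (Sy × A) = 1.847 × 10^7 / (0.023 × 1.65 × 10^8) = 4.866 m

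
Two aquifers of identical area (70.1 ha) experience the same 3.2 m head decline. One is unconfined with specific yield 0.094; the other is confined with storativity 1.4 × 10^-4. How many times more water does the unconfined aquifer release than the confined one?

ΔV_u / ΔV_c ≈ 671

A = 70.1 ha = 7.01 × 10^5 m²
Unconfined: ΔV_u = Sy × A × Δh = 0.094 × 7.01 × 10^5 × 3.2 = 2.109 × 10^5 m³
Confined: ΔV_c = S × A × Δh = 1.4 × 10^-4 × 7.01 × 10^5 × 3.2 = 314 m³
Ratio = ΔV_u / ΔV_c = Sy / S = 0.094 / 1.4 × 10^-4 = 671.4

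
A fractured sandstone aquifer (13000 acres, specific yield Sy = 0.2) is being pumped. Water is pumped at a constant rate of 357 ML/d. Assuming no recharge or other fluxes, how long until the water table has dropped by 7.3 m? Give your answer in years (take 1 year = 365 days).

A = 13000 acres = 5.261 × 10^7 m²
ΔV = Sy × A × Δh = 0.2 × 5.261 × 10^7 × 7.3 = 7.681 × 10^7 m³
Q = 357 ML/d = 3.57 × 10^5 m³/d
t = ΔV / Q = 7.681 × 10^7 m³ / 3.57 × 10^5 m³/d = 215.2 d
t = 215.2 d ≈ 0.5895 years

t ≈ 0.589 years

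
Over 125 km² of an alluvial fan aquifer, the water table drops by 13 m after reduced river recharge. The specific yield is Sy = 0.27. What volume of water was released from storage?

A = 125 km² = 1.25 × 10^8 m²
ΔV = Sy × A × Δh = 0.27 × 1.25 × 10^8 m² × 13 m = 4.388 × 10^8 m³

ΔV ≈ 4.39 × 10^8 m³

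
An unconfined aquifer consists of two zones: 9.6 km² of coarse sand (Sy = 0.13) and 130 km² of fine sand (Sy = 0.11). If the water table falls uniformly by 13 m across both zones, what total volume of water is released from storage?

A₁ = 9.6 km² = 9.6 × 10^6 m²; A₂ = 130 km² = 1.3 × 10^8 m²
ΔV₁ = 0.13 × 9.6 × 10^6 × 13 = 1.622 × 10^7 m³
ΔV₂ = 0.11 × 1.3 × 10^8 × 13 = 1.859 × 10^8 m³
ΔV = ΔV₁ + ΔV₂ = 2.021 × 10^8 m³

ΔV ≈ 2.02 × 10^8 m³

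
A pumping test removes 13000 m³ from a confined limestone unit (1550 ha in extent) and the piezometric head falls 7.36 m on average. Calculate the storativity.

A = 1550 ha = 1.55 × 10^7 m²
S = ΔV / (A × Δh) = 13000 m³ / (1.55 × 10^7 m² × 7.36 m) = 1.14 × 10^-4

S ≈ 1.1 × 10^-4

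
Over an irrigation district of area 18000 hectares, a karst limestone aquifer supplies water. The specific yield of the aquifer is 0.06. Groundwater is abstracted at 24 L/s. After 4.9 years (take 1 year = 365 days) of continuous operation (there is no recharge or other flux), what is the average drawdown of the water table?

Δh ≈ 0.343 m

A = 18000 hectares = 1.8 × 10^8 m²
Q = 24 L/s = 2074 m³/d
t = 4.9 years = 1789 d
ΔV = Q × t = 2074 m³/d × 1789 d = 3.709 × 10^6 m³
Δh = ΔV / (Sy × A) = 3.709 × 10^6 / (0.06 × 1.8 × 10^8) = 0.3434 m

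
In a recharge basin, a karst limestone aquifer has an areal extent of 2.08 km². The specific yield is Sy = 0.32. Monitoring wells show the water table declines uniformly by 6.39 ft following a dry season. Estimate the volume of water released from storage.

A = 2.08 km² = 2.08 × 10^6 m²
Δh = 6.39 ft = 1.948 m
ΔV = Sy × A × Δh = 0.32 × 2.08 × 10^6 m² × 1.948 m = 1.296 × 10^6 m³

ΔV ≈ 1.3 × 10^6 m³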